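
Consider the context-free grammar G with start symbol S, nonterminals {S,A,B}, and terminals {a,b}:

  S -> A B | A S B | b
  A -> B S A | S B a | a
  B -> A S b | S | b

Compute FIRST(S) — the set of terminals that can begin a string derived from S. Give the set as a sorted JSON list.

FIRST iteration:
pass 1:
  A via A→a: +{a}
  B via B→A S b: +{a}
  B via B→b: +{b}
  S via S→A B: +{a}
  S via S→b: +{b}
  FIRST[S]={a,b}  FIRST[A]={a}  FIRST[B]={a,b}
pass 2:
  A via A→B S A: +{b}
  FIRST[S]={a,b}  FIRST[A]={a,b}  FIRST[B]={a,b}
pass 3: — fixpoint
  FIRST[S]={a,b}  FIRST[A]={a,b}  FIRST[B]={a,b}

FIRST(S) = ["a", "b"]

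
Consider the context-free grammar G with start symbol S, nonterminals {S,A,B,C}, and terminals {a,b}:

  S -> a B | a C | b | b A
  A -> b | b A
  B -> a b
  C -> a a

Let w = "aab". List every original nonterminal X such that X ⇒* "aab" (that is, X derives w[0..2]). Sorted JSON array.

CNF form of G:
  S -> T0 A | T1 B | T1 C | b
  A -> T0 A | b
  B -> T1 T0
  C -> T1 T1
  T0 -> b
  T1 -> a

Fill CYK table bottom-up (cells [i..j] with 0 ≤ i ≤ j ≤ 2 only):
  cell(0,0) a: {T1}  orig:{}
  cell(1,1) a: {T1}  orig:{}
  cell(2,2) b: {A,S,T0}  orig:{A,S}
  cell(0,1) aa: {C}
  cell(1,2) ab: {B}
  cell(0,2) aab: {S}

Original NTs in T[0,2] deriving "aab": ["S"]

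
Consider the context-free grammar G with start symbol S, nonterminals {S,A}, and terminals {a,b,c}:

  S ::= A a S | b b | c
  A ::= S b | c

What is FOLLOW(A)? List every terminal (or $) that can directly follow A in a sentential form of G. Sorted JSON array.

Compute FIRST by fixpoint:
pass 1:
  A via A→c: +{c}
  S via S→A a S: +{c}
  S via S→b b: +{b}
  FIRST[S]={b,c}  FIRST[A]={c}
pass 2:
  A via A→S b: +{b}
  FIRST[S]={b,c}  FIRST[A]={b,c}
pass 3: (stable)
  FIRST[S]={b,c}  FIRST[A]={b,c}

Compute FOLLOW by fixpoint:
initialize: $ ∈ FOLLOW(S)
iter 1:
  A→S b: FOLLOW(S) ⊇ FIRST(b) = {b}; new: +{b}
  S→A a S: FOLLOW(A) ⊇ FIRST(a) = {a}; new: +{a}
  FOLLOW[S]={$,b}  FOLLOW[A]={a}
iter 2: (stable)
  FOLLOW[S]={$,b}  FOLLOW[A]={a}

FOLLOW(A) = ["a"]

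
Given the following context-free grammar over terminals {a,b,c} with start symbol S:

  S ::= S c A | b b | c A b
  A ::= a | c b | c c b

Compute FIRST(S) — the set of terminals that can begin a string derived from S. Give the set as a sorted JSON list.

FIRST sets, iterate to fixpoint:
iter 1:
  A via A→a: +{a}
  A via A→c b: +{c}
  S via S→b b: +{b}
  S via S→c A b: +{c}
  FIRST(S)={b,c}  FIRST(A)={a,c}
iter 2: (no change)
  FIRST(S)={b,c}  FIRST(A)={a,c}

FIRST(S) = ["b", "c"]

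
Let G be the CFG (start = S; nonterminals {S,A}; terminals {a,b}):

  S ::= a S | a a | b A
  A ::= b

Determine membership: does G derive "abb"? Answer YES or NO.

CNF form of G:
  S -> T0 S | T0 T0 | T1 A
  A -> b
  T0 -> a
  T1 -> b

Fill CYK table bottom-up:
  T[0,0] 'a' = {T0}  orig:{}
  T[1,1] 'b' = {A,T1}  orig:{A}
  T[2,2] 'b' = {A,T1}  orig:{A}
  T[0,1] 'ab' = ∅
  T[1,2] 'bb' = {S}
  T[0,2] 'abb' = {S}

S ∈ T[0,2] ⇒ YES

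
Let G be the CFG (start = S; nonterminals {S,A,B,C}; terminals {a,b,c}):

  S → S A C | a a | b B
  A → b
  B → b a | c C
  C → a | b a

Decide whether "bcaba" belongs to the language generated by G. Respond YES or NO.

CNF form of G:
  S -> S X3 | T0 B | T1 T1
  A -> b
  B -> T0 T1 | T2 C
  C -> T0 T1 | a
  T0 -> b
  T1 -> a
  T2 -> c
  X3 -> A C

Fill CYK table bottom-up:
  T[0,0] 'b' = {A,T0}  orig:{A}
  T[1,1] 'c' = {T2}  orig:{}
  T[2,2] 'a' = {C,T1}  orig:{C}
  T[3,3] 'b' = {A,T0}  orig:{A}
  T[4,4] 'a' = {C,T1}  orig:{C}
  T[0,1] 'bc' = ∅
  T[1,2] 'ca' = {B}
  T[2,3] 'ab' = ∅
  T[3,4] 'ba' = {B,C,X3}  orig:{B,C}
  T[0,2] 'bca' = {S}
  T[1,3] 'cab' = ∅
  T[2,4] 'aba' = ∅
  T[0,3] 'bcab' = ∅
  T[1,4] 'caba' = ∅
  T[0,4] 'bcaba' = {S}

S ∈ T[0,4] ⇒ YES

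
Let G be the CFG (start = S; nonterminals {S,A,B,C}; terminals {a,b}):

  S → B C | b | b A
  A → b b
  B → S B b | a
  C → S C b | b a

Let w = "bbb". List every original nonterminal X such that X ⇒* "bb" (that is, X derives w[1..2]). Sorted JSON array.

Convert to CNF:
  S -> B C | T0 A | b
  A -> T0 T0
  B -> S X2 | a
  C -> S X3 | T0 T1
  T0 -> b
  T1 -> a
  X2 -> B T0
  X3 -> C T0

CYK table (by increasing span) (cells [i..j] with 1 ≤ i ≤ j ≤ 2 only):
  cell(1,1) b: {S,T0}  orig:{S}
  cell(2,2) b: {S,T0}  orig:{S}
  cell(1,2) bb: {A}

Original NTs in T[1,2] deriving "bb": ["A"]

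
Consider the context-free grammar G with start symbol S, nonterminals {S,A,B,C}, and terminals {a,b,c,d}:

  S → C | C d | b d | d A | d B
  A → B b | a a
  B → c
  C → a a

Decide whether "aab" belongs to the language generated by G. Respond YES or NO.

CNF form of G:
  S -> C T2 | T0 T2 | T1 T1 | T2 A | T2 B
  A -> B T0 | T1 T1
  B -> c
  C -> T1 T1
  T0 -> b
  T1 -> a
  T2 -> d

Fill CYK table bottom-up:
  [0..0]={T1}  "a"  orig:{}
  [1..1]={T1}  "a"  orig:{}
  [2..2]={T0}  "b"  orig:{}
  [0..1]={A,C,S}  "aa"
  [1..2]=∅  "ab"
  [0..2]=∅  "aab"

S ∉ T[0,2] ⇒ NO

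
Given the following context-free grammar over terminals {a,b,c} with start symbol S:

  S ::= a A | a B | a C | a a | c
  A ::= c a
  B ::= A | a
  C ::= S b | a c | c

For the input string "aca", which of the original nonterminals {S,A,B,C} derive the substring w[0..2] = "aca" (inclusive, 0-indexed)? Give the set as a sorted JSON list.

CNF form of G:
  S -> T1 A | T1 B | T1 C | T1 T1 | c
  A -> T0 T1
  B -> T0 T1 | a
  C -> S T2 | T1 T0 | c
  T0 -> c
  T1 -> a
  T2 -> b

CYK table (by increasing span) — only the sub-triangle for w[0..2]:
  T[0,0] 'a' = {B,T1}  orig:{B}
  T[1,1] 'c' = {C,S,T0}  orig:{C,S}
  T[2,2] 'a' = {B,T1}  orig:{B}
  T[0,1] 'ac' = {C,S}
  T[1,2] 'ca' = {A,B}
  T[0,2] 'aca' = {S}

Original NTs in T[0,2] deriving "aca": ["S"]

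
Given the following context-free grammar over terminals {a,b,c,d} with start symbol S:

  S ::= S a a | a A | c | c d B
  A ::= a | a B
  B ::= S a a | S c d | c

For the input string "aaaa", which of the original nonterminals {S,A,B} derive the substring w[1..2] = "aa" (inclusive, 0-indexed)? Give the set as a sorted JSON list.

CNF form of G:
  S -> S X5 | T0 A | T1 X6 | c
  A -> T0 B | a
  B -> S X3 | S X4 | c
  T0 -> a
  T1 -> c
  T2 -> d
  X3 -> T0 T0
  X4 -> T1 T2
  X5 -> T0 T0
  X6 -> T2 B

CYK fill, restricted to cells inside w[1..2]:
  [1..1]={A,T0}  "a"  orig:{A}
  [2..2]={A,T0}  "a"  orig:{A}
  [1..2]={S,X3,X5}  "aa"  orig:{S}

Original NTs in T[1,2] deriving "aa": ["S"]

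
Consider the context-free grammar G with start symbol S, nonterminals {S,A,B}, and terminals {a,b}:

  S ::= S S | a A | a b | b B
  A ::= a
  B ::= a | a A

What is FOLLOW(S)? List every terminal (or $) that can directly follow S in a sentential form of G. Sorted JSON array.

FIRST iteration:
[1]
  A via A→a: +{a}
  B via B→a: +{a}
  S via S→a A: +{a}
  S via S→b B: +{b}
  FIRST(S)={a,b}  FIRST(A)={a}  FIRST(B)={a}
[2] (stable)
  FIRST(S)={a,b}  FIRST(A)={a}  FIRST(B)={a}

FOLLOW iteration:
initialize: $ ∈ FOLLOW(S)
pass 1:
  S→S S: FOLLOW(S) ⊇ FIRST(S) = {a,b}; new: +{a,b}
  S→a A: FOLLOW(A) ⊇ FOLLOW(S) ⊇ {$,a,b}; new: +{$,a,b}
  S→b B: FOLLOW(B) ⊇ FOLLOW(S) ⊇ {$,a,b}; new: +{$,a,b}
  FOLLOW(S)={$,a,b}  FOLLOW(A)={$,a,b}  FOLLOW(B)={$,a,b}
pass 2: done
  FOLLOW(S)={$,a,b}  FOLLOW(A)={$,a,b}  FOLLOW(B)={$,a,b}

FOLLOW(S) = ["$", "a", "b"]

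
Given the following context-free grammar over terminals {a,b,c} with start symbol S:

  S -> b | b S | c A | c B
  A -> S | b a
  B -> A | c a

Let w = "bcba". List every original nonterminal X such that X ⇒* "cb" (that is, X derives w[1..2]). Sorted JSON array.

Convert to CNF:
  S -> T0 S | T2 A | T2 B | b
  A -> T0 S | T0 T1 | T2 A | T2 B | b
  B -> T0 S | T0 T1 | T2 A | T2 B | T2 T1 | b
  T0 -> b
  T1 -> a
  T2 -> c

Fill CYK table bottom-up, restricted to cells inside w[1..2]:
  T[1,1] 'c' = {T2}  orig:{}
  T[2,2] 'b' = {A,B,S,T0}  orig:{A,B,S}
  T[1,2] 'cb' = {A,B,S}

Original NTs in T[1,2] deriving "cb": ["A", "B", "S"]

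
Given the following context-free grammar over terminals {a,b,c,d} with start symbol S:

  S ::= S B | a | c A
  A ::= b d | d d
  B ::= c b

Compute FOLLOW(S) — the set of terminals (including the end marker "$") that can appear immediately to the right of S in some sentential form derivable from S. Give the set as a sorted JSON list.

Compute FIRST by fixpoint:
[1]
  A via A→b d: +{b}
  A via A→d d: +{d}
  B via B→c b: +{c}
  S via S→a: +{a}
  S via S→c A: +{c}
  FIRST[S]={a,c}  FIRST[A]={b,d}  FIRST[B]={c}
[2] (stable)
  FIRST[S]={a,c}  FIRST[A]={b,d}  FIRST[B]={c}

FOLLOW sets:
FOLLOW(S) := {$}
[1]
  S→S B: FOLLOW(S) ⊇ FIRST(B) = {c}; new: +{c}
  S→S B: FOLLOW(B) ⊇ FOLLOW(S) ⊇ {$,c}; new: +{$,c}
  S→c A: FOLLOW(A) ⊇ FOLLOW(S) ⊇ {$,c}; new: +{$,c}
  S: {$,c}  A: {$,c}  B: {$,c}
[2] (no change)
  S: {$,c}  A: {$,c}  B: {$,c}

FOLLOW(S) = ["$", "c"]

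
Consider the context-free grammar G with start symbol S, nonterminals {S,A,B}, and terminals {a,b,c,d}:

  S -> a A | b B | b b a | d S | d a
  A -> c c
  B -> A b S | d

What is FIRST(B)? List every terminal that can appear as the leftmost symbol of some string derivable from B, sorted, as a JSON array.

FIRST iteration:
iter 1:
  A via A→c c: +{c}
  B via B→A b S: +{c}
  B via B→d: +{d}
  S via S→a A: +{a}
  S via S→b B: +{b}
  S via S→d S: +{d}
  FIRST[S]={a,b,d}  FIRST[A]={c}  FIRST[B]={c,d}
iter 2: (no change)
  FIRST[S]={a,b,d}  FIRST[A]={c}  FIRST[B]={c,d}

FIRST(B) = ["c", "d"]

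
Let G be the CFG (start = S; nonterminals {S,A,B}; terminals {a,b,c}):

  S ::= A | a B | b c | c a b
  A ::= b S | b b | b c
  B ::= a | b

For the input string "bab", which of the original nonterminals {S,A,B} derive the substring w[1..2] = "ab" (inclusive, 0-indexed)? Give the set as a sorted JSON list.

Convert to CNF:
  S -> T0 S | T0 T0 | T0 T1 | T1 X3 | T2 B
  A -> T0 S | T0 T0 | T0 T1
  B -> a | b
  T0 -> b
  T1 -> c
  T2 -> a
  X3 -> T2 T0

CYK fill — only the sub-triangle for w[1..2]:
  cell(1,1) a: {B,T2}  orig:{B}
  cell(2,2) b: {B,T0}  orig:{B}
  cell(1,2) ab: {S,X3}  orig:{S}

Original NTs in T[1,2] deriving "ab": ["S"]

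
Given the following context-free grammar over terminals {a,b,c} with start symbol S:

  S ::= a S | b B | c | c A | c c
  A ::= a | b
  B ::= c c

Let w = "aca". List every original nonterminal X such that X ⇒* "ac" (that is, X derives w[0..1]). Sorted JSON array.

Convert to CNF:
  S -> T0 A | T0 T0 | T1 S | T2 B | c
  A -> a | b
  B -> T0 T0
  T0 -> c
  T1 -> a
  T2 -> b

CYK table (by increasing span) (cells [i..j] with 0 ≤ i ≤ j ≤ 1 only):
  [0..0]={A,T1}  "a"  orig:{A}
  [1..1]={S,T0}  "c"  orig:{S}
  [0..1]={S}  "ac"

Original NTs in T[0,1] deriving "ac": ["S"]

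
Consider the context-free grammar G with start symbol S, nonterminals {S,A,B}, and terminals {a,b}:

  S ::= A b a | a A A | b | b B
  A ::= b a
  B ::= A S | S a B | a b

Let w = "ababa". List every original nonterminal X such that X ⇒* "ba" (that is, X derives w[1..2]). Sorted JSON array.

CNF form of G:
  S -> A X3 | T0 B | T1 X4 | b
  A -> T0 T1
  B -> A S | S X2 | T1 T0
  T0 -> b
  T1 -> a
  X2 -> T1 B
  X3 -> T0 T1
  X4 -> A A

CYK table (by increasing span), restricted to cells inside w[1..2]:
  cell(1,1) b: {S,T0}  orig:{S}
  cell(2,2) a: {T1}  orig:{}
  cell(1,2) ba: {A,X3}  orig:{A}

Original NTs in T[1,2] deriving "ba": ["A"]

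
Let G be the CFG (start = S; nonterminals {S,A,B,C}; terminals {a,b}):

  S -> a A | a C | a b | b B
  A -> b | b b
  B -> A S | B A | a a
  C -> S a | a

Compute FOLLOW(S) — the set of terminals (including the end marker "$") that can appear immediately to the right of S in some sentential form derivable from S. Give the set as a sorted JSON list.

Compute FIRST by fixpoint:
iter 1:
  A via A→b: +{b}
  B via B→A S: +{b}
  B via B→a a: +{a}
  C via C→a: +{a}
  S via S→a A: +{a}
  S via S→b B: +{b}
  S: {a,b}  A: {b}  B: {a,b}  C: {a}
iter 2:
  C via C→S a: +{b}
  S: {a,b}  A: {b}  B: {a,b}  C: {a,b}
iter 3: done
  S: {a,b}  A: {b}  B: {a,b}  C: {a,b}

Compute FOLLOW by fixpoint:
initialize: $ ∈ FOLLOW(S)
iter 1:
  B→A S: FOLLOW(A) ⊇ FIRST(S) = {a,b}; new: +{a,b}
  B→B A: FOLLOW(B) ⊇ FIRST(A) = {b}; new: +{b}
  C→S a: FOLLOW(S) ⊇ FIRST(a) = {a}; new: +{a}
  S→a A: FOLLOW(A) ⊇ FOLLOW(S) ⊇ {$,a}; new: +{$}
  S→a C: FOLLOW(C) ⊇ FOLLOW(S) ⊇ {$,a}; new: +{$,a}
  S→b B: FOLLOW(B) ⊇ FOLLOW(S) ⊇ {$,a}; new: +{$,a}
  FOLLOW(S)={$,a}  FOLLOW(A)={$,a,b}  FOLLOW(B)={$,a,b}  FOLLOW(C)={$,a}
iter 2:
  B→A S: FOLLOW(S) ⊇ FOLLOW(B) ⊇ {$,a,b}; new: +{b}
  S→a C: FOLLOW(C) ⊇ FOLLOW(S) ⊇ {$,a,b}; new: +{b}
  FOLLOW(S)={$,a,b}  FOLLOW(A)={$,a,b}  FOLLOW(B)={$,a,b}  FOLLOW(C)={$,a,b}
iter 3: (no change)
  FOLLOW(S)={$,a,b}  FOLLOW(A)={$,a,b}  FOLLOW(B)={$,a,b}  FOLLOW(C)={$,a,b}

FOLLOW(S) = ["$", "a", "b"]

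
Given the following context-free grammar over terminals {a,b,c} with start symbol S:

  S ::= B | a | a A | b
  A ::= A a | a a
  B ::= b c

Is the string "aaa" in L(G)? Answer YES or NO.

Convert to CNF:
  S -> T0 A | T1 T2 | a | b
  A -> A T0 | T0 T0
  B -> T1 T2
  T0 -> a
  T1 -> b
  T2 -> c

Fill CYK table bottom-up:
  cell(0,0) a: {S,T0}  orig:{S}
  cell(1,1) a: {S,T0}  orig:{S}
  cell(2,2) a: {S,T0}  orig:{S}
  cell(0,1) aa: {A}
  cell(1,2) aa: {A}
  cell(0,2) aaa: {A,S}

S ∈ T[0,2] ⇒ YES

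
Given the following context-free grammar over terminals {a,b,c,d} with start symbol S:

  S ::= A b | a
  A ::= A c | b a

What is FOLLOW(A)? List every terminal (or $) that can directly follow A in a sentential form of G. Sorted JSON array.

FIRST iteration:
round 1:
  A via A→b a: +{b}
  S via S→A b: +{b}
  S via S→a: +{a}
  S: {a,b}  A: {b}
round 2: (no change)
  S: {a,b}  A: {b}

FOLLOW sets:
seed FOLLOW(S) with $
[1]
  A→A c: FOLLOW(A) ⊇ FIRST(c) = {c}; new: +{c}
  S→A b: FOLLOW(A) ⊇ FIRST(b) = {b}; new: +{b}
  S: {$}  A: {b,c}
[2] (stable)
  S: {$}  A: {b,c}

FOLLOW(A) = ["b", "c"]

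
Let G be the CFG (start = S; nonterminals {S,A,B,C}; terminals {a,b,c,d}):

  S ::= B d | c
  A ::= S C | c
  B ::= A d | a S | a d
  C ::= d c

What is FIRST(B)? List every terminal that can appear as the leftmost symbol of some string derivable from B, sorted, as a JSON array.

FIRST iteration:
iter 1:
  A via A→c: +{c}
  B via B→A d: +{c}
  B via B→a S: +{a}
  C via C→d c: +{d}
  S via S→B d: +{a,c}
  FIRST[S]={a,c}  FIRST[A]={c}  FIRST[B]={a,c}  FIRST[C]={d}
iter 2:
  A via A→S C: +{a}
  FIRST[S]={a,c}  FIRST[A]={a,c}  FIRST[B]={a,c}  FIRST[C]={d}
iter 3: (no change)
  FIRST[S]={a,c}  FIRST[A]={a,c}  FIRST[B]={a,c}  FIRST[C]={d}

FIRST(B) = ["a", "c"]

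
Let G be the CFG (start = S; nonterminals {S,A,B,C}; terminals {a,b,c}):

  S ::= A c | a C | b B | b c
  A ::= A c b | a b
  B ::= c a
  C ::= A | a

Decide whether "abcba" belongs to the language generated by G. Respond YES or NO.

CNF form of G:
  S -> A T0 | T1 B | T1 T0 | T2 C
  A -> A X3 | T2 T1
  B -> T0 T2
  C -> A X4 | T2 T1 | a
  T0 -> c
  T1 -> b
  T2 -> a
  X3 -> T0 T1
  X4 -> T0 T1

CYK table (by increasing span):
  T[0,0] 'a' = {C,T2}  orig:{C}
  T[1,1] 'b' = {T1}  orig:{}
  T[2,2] 'c' = {T0}  orig:{}
  T[3,3] 'b' = {T1}  orig:{}
  T[4,4] 'a' = {C,T2}  orig:{C}
  T[0,1] 'ab' = {A,C}
  T[1,2] 'bc' = {S}
  T[2,3] 'cb' = {X3,X4}  orig:{}
  T[3,4] 'ba' = ∅
  T[0,2] 'abc' = {S}
  T[1,3] 'bcb' = ∅
  T[2,4] 'cba' = ∅
  T[0,3] 'abcb' = {A,C}
  T[1,4] 'bcba' = ∅
  T[0,4] 'abcba' = ∅

S ∉ T[0,4] ⇒ NO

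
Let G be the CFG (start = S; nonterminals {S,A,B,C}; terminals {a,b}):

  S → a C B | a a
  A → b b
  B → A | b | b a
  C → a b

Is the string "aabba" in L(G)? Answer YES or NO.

CNF form of G:
  S -> T1 T1 | T1 X2
  A -> T0 T0
  B -> T0 T0 | T0 T1 | b
  C -> T1 T0
  T0 -> b
  T1 -> a
  X2 -> C B

CYK fill:
  cell(0,0) a: {T1}  orig:{}
  cell(1,1) a: {T1}  orig:{}
  cell(2,2) b: {B,T0}  orig:{B}
  cell(3,3) b: {B,T0}  orig:{B}
  cell(4,4) a: {T1}  orig:{}
  cell(0,1) aa: {S}
  cell(1,2) ab: {C}
  cell(2,3) bb: {A,B}
  cell(3,4) ba: {B}
  cell(0,2) aab: ∅
  cell(1,3) abb: {X2}  orig:{}
  cell(2,4) bba: ∅
  cell(0,3) aabb: {S}
  cell(1,4) abba: {X2}  orig:{}
  cell(0,4) aabba: {S}

S ∈ T[0,4] ⇒ YES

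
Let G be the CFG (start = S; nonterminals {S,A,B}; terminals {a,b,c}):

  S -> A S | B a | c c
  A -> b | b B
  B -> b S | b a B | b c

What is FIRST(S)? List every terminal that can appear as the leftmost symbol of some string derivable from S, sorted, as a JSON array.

Compute FIRST by fixpoint:
pass 1:
  A via A→b: +{b}
  B via B→b S: +{b}
  S via S→A S: +{b}
  S via S→c c: +{c}
  FIRST[S]={b,c}  FIRST[A]={b}  FIRST[B]={b}
pass 2: (no change)
  FIRST[S]={b,c}  FIRST[A]={b}  FIRST[B]={b}

FIRST(S) = ["b", "c"]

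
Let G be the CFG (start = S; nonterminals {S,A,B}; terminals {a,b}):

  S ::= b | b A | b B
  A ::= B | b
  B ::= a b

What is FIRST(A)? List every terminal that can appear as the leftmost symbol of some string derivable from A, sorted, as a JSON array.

FIRST iteration:
iter 1:
  A via A→b: +{b}
  B via B→a b: +{a}
  S via S→b: +{b}
  S: {b}  A: {b}  B: {a}
iter 2:
  A via A→B: +{a}
  S: {b}  A: {a,b}  B: {a}
iter 3: (no change)
  S: {b}  A: {a,b}  B: {a}

FIRST(A) = ["a", "b"]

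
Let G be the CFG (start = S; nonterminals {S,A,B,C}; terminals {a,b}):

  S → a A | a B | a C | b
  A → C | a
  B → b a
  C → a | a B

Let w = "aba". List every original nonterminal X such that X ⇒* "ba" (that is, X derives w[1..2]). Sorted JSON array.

Convert to CNF:
  S -> T0 A | T0 B | T0 C | b
  A -> T0 B | a
  B -> T1 T0
  C -> T0 B | a
  T0 -> a
  T1 -> b

CYK table (by increasing span) (cells [i..j] with 1 ≤ i ≤ j ≤ 2 only):
  T[1,1] 'b' = {S,T1}  orig:{S}
  T[2,2] 'a' = {A,C,T0}  orig:{A,C}
  T[1,2] 'ba' = {B}

Original NTs in T[1,2] deriving "ba": ["B"]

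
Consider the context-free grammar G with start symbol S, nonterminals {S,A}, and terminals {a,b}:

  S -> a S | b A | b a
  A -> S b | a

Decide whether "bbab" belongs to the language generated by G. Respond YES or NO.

Convert to CNF:
  S -> T0 A | T0 T1 | T1 S
  A -> S T0 | a
  T0 -> b
  T1 -> a

CYK fill:
  cell(0,0) b: {T0}  orig:{}
  cell(1,1) b: {T0}  orig:{}
  cell(2,2) a: {A,T1}  orig:{A}
  cell(3,3) b: {T0}  orig:{}
  cell(0,1) bb: ∅
  cell(1,2) ba: {S}
  cell(2,3) ab: ∅
  cell(0,2) bba: ∅
  cell(1,3) bab: {A}
  cell(0,3) bbab: {S}

S ∈ T[0,3] ⇒ YES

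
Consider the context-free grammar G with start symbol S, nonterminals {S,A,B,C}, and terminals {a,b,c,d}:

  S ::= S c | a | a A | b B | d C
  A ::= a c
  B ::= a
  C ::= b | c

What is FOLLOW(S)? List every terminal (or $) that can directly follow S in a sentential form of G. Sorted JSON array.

FIRST sets, iterate to fixpoint:
round 1:
  A via A→a c: +{a}
  B via B→a: +{a}
  C via C→b: +{b}
  C via C→c: +{c}
  S via S→a: +{a}
  S via S→b B: +{b}
  S via S→d C: +{d}
  FIRST(S)={a,b,d}  FIRST(A)={a}  FIRST(B)={a}  FIRST(C)={b,c}
round 2: — fixpoint
  FIRST(S)={a,b,d}  FIRST(A)={a}  FIRST(B)={a}  FIRST(C)={b,c}

FOLLOW sets:
seed FOLLOW(S) with $
[1]
  S→S c: FOLLOW(S) ⊇ FIRST(c) = {c}; new: +{c}
  S→a A: FOLLOW(A) ⊇ FOLLOW(S) ⊇ {$,c}; new: +{$,c}
  S→b B: FOLLOW(B) ⊇ FOLLOW(S) ⊇ {$,c}; new: +{$,c}
  S→d C: FOLLOW(C) ⊇ FOLLOW(S) ⊇ {$,c}; new: +{$,c}
  FOLLOW[S]={$,c}  FOLLOW[A]={$,c}  FOLLOW[B]={$,c}  FOLLOW[C]={$,c}
[2] (stable)
  FOLLOW[S]={$,c}  FOLLOW[A]={$,c}  FOLLOW[B]={$,c}  FOLLOW[C]={$,c}

FOLLOW(S) = ["$", "c"]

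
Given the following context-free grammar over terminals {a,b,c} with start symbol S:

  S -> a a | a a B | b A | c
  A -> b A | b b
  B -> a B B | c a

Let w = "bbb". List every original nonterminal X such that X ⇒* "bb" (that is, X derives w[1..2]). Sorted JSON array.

Convert to CNF:
  S -> T0 A | T1 T1 | T1 X4 | c
  A -> T0 A | T0 T0
  B -> T1 X3 | T2 T1
  T0 -> b
  T1 -> a
  T2 -> c
  X3 -> B B
  X4 -> T1 B

Fill CYK table bottom-up — only the sub-triangle for w[1..2]:
  T[1,1] 'b' = {T0}  orig:{}
  T[2,2] 'b' = {T0}  orig:{}
  T[1,2] 'bb' = {A}

Original NTs in T[1,2] deriving "bb": ["A"]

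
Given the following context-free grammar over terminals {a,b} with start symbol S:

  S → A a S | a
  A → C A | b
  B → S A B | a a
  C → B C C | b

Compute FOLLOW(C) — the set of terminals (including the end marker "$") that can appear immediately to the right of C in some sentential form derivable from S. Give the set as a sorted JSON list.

FIRST iteration:
round 1:
  A via A→b: +{b}
  B via B→a a: +{a}
  C via C→B C C: +{a}
  C via C→b: +{b}
  S via S→A a S: +{b}
  S via S→a: +{a}
  S: {a,b}  A: {b}  B: {a}  C: {a,b}
round 2:
  A via A→C A: +{a}
  B via B→S A B: +{b}
  S: {a,b}  A: {a,b}  B: {a,b}  C: {a,b}
round 3: (no change)
  S: {a,b}  A: {a,b}  B: {a,b}  C: {a,b}

FOLLOW iteration:
seed FOLLOW(S) with $
round 1:
  A→C A: FOLLOW(C) ⊇ FIRST(A) = {a,b}; new: +{a,b}
  B→S A B: FOLLOW(S) ⊇ FIRST(A) = {a,b}; new: +{a,b}
  B→S A B: FOLLOW(A) ⊇ FIRST(B) = {a,b}; new: +{a,b}
  C→B C C: FOLLOW(B) ⊇ FIRST(C) = {a,b}; new: +{a,b}
  FOLLOW[S]={$,a,b}  FOLLOW[A]={a,b}  FOLLOW[B]={a,b}  FOLLOW[C]={a,b}
round 2: (stable)
  FOLLOW[S]={$,a,b}  FOLLOW[A]={a,b}  FOLLOW[B]={a,b}  FOLLOW[C]={a,b}

FOLLOW(C) = ["a", "b"]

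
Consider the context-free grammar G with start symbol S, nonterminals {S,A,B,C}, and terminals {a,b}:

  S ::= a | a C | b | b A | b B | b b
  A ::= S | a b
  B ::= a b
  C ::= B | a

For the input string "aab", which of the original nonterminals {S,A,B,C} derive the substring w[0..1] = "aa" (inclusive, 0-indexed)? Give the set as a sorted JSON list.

CNF form of G:
  S -> T0 C | T1 A | T1 B | T1 T1 | a | b
  A -> T0 C | T0 T1 | T1 A | T1 B | T1 T1 | a | b
  B -> T0 T1
  C -> T0 T1 | a
  T0 -> a
  T1 -> b

Fill CYK table bottom-up, restricted to cells inside w[0..1]:
  T[0,0] 'a' = {A,C,S,T0}  orig:{A,C,S}
  T[1,1] 'a' = {A,C,S,T0}  orig:{A,C,S}
  T[0,1] 'aa' = {A,S}

Original NTs in T[0,1] deriving "aa": ["A", "S"]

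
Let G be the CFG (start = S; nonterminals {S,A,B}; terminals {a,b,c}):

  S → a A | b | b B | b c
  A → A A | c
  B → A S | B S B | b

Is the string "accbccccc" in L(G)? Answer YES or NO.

Convert to CNF:
  S -> T0 A | T1 B | T1 T2 | b
  A -> A A | c
  B -> A S | B X3 | b
  T0 -> a
  T1 -> b
  T2 -> c
  X3 -> S B

CYK table (by increasing span):
  cell(0,0) a: {T0}  orig:{}
  cell(1,1) c: {A,T2}  orig:{A}
  cell(2,2) c: {A,T2}  orig:{A}
  cell(3,3) b: {B,S,T1}  orig:{B,S}
  cell(4,4) c: {A,T2}  orig:{A}
  cell(5,5) c: {A,T2}  orig:{A}
  cell(6,6) c: {A,T2}  orig:{A}
  cell(7,7) c: {A,T2}  orig:{A}
  cell(8,8) c: {A,T2}  orig:{A}
  cell(0,1) ac: {S}
  cell(1,2) cc: {A}
  cell(2,3) cb: {B}
  cell(3,4) bc: {S}
  cell(4,5) cc: {A}
  cell(5,6) cc: {A}
  cell(6,7) cc: {A}
  cell(7,8) cc: {A}
  cell(0,2) acc: {S}
  cell(1,3) ccb: {B}
  cell(2,4) cbc: {B}
  cell(3,5) bcc: ∅
  cell(4,6) ccc: {A}
  cell(5,7) ccc: {A}
  cell(6,8) ccc: {A}
  cell(0,3) accb: {X3}  orig:{}
  cell(1,4) ccbc: {B}
  cell(2,5) cbcc: ∅
  cell(3,6) bccc: ∅
  cell(4,7) cccc: {A}
  cell(5,8) cccc: {A}
  cell(0,4) accbc: {X3}  orig:{}
  cell(1,5) ccbcc: ∅
  cell(2,6) cbccc: ∅
  cell(3,7) bcccc: ∅
  cell(4,8) ccccc: {A}
  cell(0,5) accbcc: ∅
  cell(1,6) ccbccc: ∅
  cell(2,7) cbcccc: ∅
  cell(3,8) bccccc: ∅
  cell(0,6) accbccc: ∅
  cell(1,7) ccbcccc: ∅
  cell(2,8) cbccccc: ∅
  cell(0,7) accbcccc: ∅
  cell(1,8) ccbccccc: ∅
  cell(0,8) accbccccc: ∅

S ∉ T[0,8] ⇒ NO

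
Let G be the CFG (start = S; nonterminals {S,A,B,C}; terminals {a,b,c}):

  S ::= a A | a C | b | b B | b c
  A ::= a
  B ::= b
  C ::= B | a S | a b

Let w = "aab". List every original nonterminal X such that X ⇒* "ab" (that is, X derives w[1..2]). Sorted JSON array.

CNF form of G:
  S -> T0 A | T0 C | T1 B | T1 T2 | b
  A -> a
  B -> b
  C -> T0 S | T0 T1 | b
  T0 -> a
  T1 -> b
  T2 -> c

CYK fill — only the sub-triangle for w[1..2]:
  T[1,1] 'a' = {A,T0}  orig:{A}
  T[2,2] 'b' = {B,C,S,T1}  orig:{B,C,S}
  T[1,2] 'ab' = {C,S}

Original NTs in T[1,2] deriving "ab": ["C", "S"]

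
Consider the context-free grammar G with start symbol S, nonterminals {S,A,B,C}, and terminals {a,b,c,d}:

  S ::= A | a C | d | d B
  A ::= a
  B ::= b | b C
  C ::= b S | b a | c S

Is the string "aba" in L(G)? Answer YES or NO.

Convert to CNF:
  S -> T1 C | T3 B | a | d
  A -> a
  B -> T0 C | b
  C -> T0 S | T0 T1 | T2 S
  T0 -> b
  T1 -> a
  T2 -> c
  T3 -> d

CYK fill:
  T[0,0] 'a' = {A,S,T1}  orig:{A,S}
  T[1,1] 'b' = {B,T0}  orig:{B}
  T[2,2] 'a' = {A,S,T1}  orig:{A,S}
  T[0,1] 'ab' = ∅
  T[1,2] 'ba' = {C}
  T[0,2] 'aba' = {S}

S ∈ T[0,2] ⇒ YES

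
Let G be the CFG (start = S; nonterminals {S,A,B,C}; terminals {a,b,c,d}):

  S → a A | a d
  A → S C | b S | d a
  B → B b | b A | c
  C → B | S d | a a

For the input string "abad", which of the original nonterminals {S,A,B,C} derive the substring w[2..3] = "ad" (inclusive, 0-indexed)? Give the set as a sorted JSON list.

Convert to CNF:
  S -> T2 A | T2 T1
  A -> S C | T0 S | T1 T2
  B -> B T0 | T0 A | c
  C -> B T0 | S T1 | T0 A | T2 T2 | c
  T0 -> b
  T1 -> d
  T2 -> a

Fill CYK table bottom-up (cells [i..j] with 2 ≤ i ≤ j ≤ 3 only):
  [2..2]={T2}  "a"  orig:{}
  [3..3]={T1}  "d"  orig:{}
  [2..3]={S}  "ad"

Original NTs in T[2,3] deriving "ad": ["S"]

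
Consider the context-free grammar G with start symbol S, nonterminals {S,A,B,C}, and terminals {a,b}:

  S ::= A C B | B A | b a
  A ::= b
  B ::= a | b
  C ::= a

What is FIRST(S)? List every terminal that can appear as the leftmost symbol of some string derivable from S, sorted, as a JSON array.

FIRST sets, iterate to fixpoint:
[1]
  A via A→b: +{b}
  B via B→a: +{a}
  B via B→b: +{b}
  C via C→a: +{a}
  S via S→A C B: +{b}
  S via S→B A: +{a}
  S: {a,b}  A: {b}  B: {a,b}  C: {a}
[2] — fixpoint
  S: {a,b}  A: {b}  B: {a,b}  C: {a}

FIRST(S) = ["a", "b"]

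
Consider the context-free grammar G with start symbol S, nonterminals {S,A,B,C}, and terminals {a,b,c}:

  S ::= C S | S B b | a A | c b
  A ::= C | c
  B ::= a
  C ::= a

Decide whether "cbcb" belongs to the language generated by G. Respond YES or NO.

CNF form of G:
  S -> C S | S X3 | T1 A | T2 T0
  A -> a | c
  B -> a
  C -> a
  T0 -> b
  T1 -> a
  T2 -> c
  X3 -> B T0

CYK fill:
  T[0,0] 'c' = {A,T2}  orig:{A}
  T[1,1] 'b' = {T0}  orig:{}
  T[2,2] 'c' = {A,T2}  orig:{A}
  T[3,3] 'b' = {T0}  orig:{}
  T[0,1] 'cb' = {S}
  T[1,2] 'bc' = ∅
  T[2,3] 'cb' = {S}
  T[0,2] 'cbc' = ∅
  T[1,3] 'bcb' = ∅
  T[0,3] 'cbcb' = ∅

S ∉ T[0,3] ⇒ NO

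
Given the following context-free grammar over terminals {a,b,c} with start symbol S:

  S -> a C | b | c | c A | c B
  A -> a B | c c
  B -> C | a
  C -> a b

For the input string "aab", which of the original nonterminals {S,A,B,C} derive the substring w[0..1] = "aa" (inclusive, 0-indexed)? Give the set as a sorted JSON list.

CNF form of G:
  S -> T0 C | T1 A | T1 B | b | c
  A -> T0 B | T1 T1
  B -> T0 T2 | a
  C -> T0 T2
  T0 -> a
  T1 -> c
  T2 -> b

Fill CYK table bottom-up, restricted to cells inside w[0..1]:
  cell(0,0) a: {B,T0}  orig:{B}
  cell(1,1) a: {B,T0}  orig:{B}
  cell(0,1) aa: {A}

Original NTs in T[0,1] deriving "aa": ["A"]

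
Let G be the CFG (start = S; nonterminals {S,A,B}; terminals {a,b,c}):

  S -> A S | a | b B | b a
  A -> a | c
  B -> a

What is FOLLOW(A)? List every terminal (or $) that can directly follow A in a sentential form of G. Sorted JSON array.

Compute FIRST by fixpoint:
pass 1:
  A via A→a: +{a}
  A via A→c: +{c}
  B via B→a: +{a}
  S via S→A S: +{a,c}
  S via S→b B: +{b}
  FIRST(S)={a,b,c}  FIRST(A)={a,c}  FIRST(B)={a}
pass 2: — fixpoint
  FIRST(S)={a,b,c}  FIRST(A)={a,c}  FIRST(B)={a}

Compute FOLLOW by fixpoint:
seed FOLLOW(S) with $
iter 1:
  S→A S: FOLLOW(A) ⊇ FIRST(S) = {a,b,c}; new: +{a,b,c}
  S→b B: FOLLOW(B) ⊇ FOLLOW(S) ⊇ {$}; new: +{$}
  S: {$}  A: {a,b,c}  B: {$}
iter 2: — fixpoint
  S: {$}  A: {a,b,c}  B: {$}

FOLLOW(A) = ["a", "b", "c"]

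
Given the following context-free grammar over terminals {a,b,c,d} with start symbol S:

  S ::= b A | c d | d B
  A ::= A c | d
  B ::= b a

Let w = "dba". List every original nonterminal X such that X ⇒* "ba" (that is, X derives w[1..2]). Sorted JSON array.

Convert to CNF:
  S -> T0 T3 | T1 A | T3 B
  A -> A T0 | d
  B -> T1 T2
  T0 -> c
  T1 -> b
  T2 -> a
  T3 -> d

Fill CYK table bottom-up, restricted to cells inside w[1..2]:
  T[1,1] 'b' = {T1}  orig:{}
  T[2,2] 'a' = {T2}  orig:{}
  T[1,2] 'ba' = {B}

Original NTs in T[1,2] deriving "ba": ["B"]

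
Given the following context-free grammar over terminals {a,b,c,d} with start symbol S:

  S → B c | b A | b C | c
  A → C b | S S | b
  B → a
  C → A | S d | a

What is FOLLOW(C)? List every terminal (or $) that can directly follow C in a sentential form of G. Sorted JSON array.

Compute FIRST by fixpoint:
round 1:
  A via A→b: +{b}
  B via B→a: +{a}
  C via C→A: +{b}
  C via C→a: +{a}
  S via S→B c: +{a}
  S via S→b A: +{b}
  S via S→c: +{c}
  FIRST[S]={a,b,c}  FIRST[A]={b}  FIRST[B]={a}  FIRST[C]={a,b}
round 2:
  A via A→C b: +{a}
  A via A→S S: +{c}
  C via C→A: +{c}
  FIRST[S]={a,b,c}  FIRST[A]={a,b,c}  FIRST[B]={a}  FIRST[C]={a,b,c}
round 3: (stable)
  FIRST[S]={a,b,c}  FIRST[A]={a,b,c}  FIRST[B]={a}  FIRST[C]={a,b,c}

FOLLOW iteration:
seed FOLLOW(S) with $
round 1:
  A→C b: FOLLOW(C) ⊇ FIRST(b) = {b}; new: +{b}
  A→S S: FOLLOW(S) ⊇ FIRST(S) = {a,b,c}; new: +{a,b,c}
  C→A: FOLLOW(A) ⊇ FOLLOW(C) ⊇ {b}; new: +{b}
  C→S d: FOLLOW(S) ⊇ FIRST(d) = {d}; new: +{d}
  S→B c: FOLLOW(B) ⊇ FIRST(c) = {c}; new: +{c}
  S→b A: FOLLOW(A) ⊇ FOLLOW(S) ⊇ {$,a,b,c,d}; new: +{$,a,c,d}
  S→b C: FOLLOW(C) ⊇ FOLLOW(S) ⊇ {$,a,b,c,d}; new: +{$,a,c,d}
  S: {$,a,b,c,d}  A: {$,a,b,c,d}  B: {c}  C: {$,a,b,c,d}
round 2: — fixpoint
  S: {$,a,b,c,d}  A: {$,a,b,c,d}  B: {c}  C: {$,a,b,c,d}

FOLLOW(C) = ["$", "a", "b", "c", "d"]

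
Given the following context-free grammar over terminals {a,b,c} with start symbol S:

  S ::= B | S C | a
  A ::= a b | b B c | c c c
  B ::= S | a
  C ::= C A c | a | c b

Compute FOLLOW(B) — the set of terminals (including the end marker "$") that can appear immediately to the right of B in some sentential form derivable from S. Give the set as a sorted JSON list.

Compute FIRST by fixpoint:
[1]
  A via A→a b: +{a}
  A via A→b B c: +{b}
  A via A→c c c: +{c}
  B via B→a: +{a}
  C via C→a: +{a}
  C via C→c b: +{c}
  S via S→B: +{a}
  S: {a}  A: {a,b,c}  B: {a}  C: {a,c}
[2] (stable)
  S: {a}  A: {a,b,c}  B: {a}  C: {a,c}

FOLLOW sets:
FOLLOW(S) := {$}
[1]
  A→b B c: FOLLOW(B) ⊇ FIRST(c) = {c}; new: +{c}
  B→S: FOLLOW(S) ⊇ FOLLOW(B) ⊇ {c}; new: +{c}
  C→C A c: FOLLOW(C) ⊇ FIRST(A) = {a,b,c}; new: +{a,b,c}
  C→C A c: FOLLOW(A) ⊇ FIRST(c) = {c}; new: +{c}
  S→B: FOLLOW(B) ⊇ FOLLOW(S) ⊇ {$,c}; new: +{$}
  S→S C: FOLLOW(S) ⊇ FIRST(C) = {a,c}; new: +{a}
  S→S C: FOLLOW(C) ⊇ FOLLOW(S) ⊇ {$,a,c}; new: +{$}
  FOLLOW[S]={$,a,c}  FOLLOW[A]={c}  FOLLOW[B]={$,c}  FOLLOW[C]={$,a,b,c}
[2]
  S→B: FOLLOW(B) ⊇ FOLLOW(S) ⊇ {$,a,c}; new: +{a}
  FOLLOW[S]={$,a,c}  FOLLOW[A]={c}  FOLLOW[B]={$,a,c}  FOLLOW[C]={$,a,b,c}
[3] done
  FOLLOW[S]={$,a,c}  FOLLOW[A]={c}  FOLLOW[B]={$,a,c}  FOLLOW[C]={$,a,b,c}

FOLLOW(B) = ["$", "a", "c"]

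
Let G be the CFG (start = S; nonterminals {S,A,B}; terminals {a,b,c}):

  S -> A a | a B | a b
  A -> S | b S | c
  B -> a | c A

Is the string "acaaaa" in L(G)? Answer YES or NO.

CNF form of G:
  S -> A T0 | T0 B | T0 T1
  A -> A T0 | T0 B | T0 T1 | T1 S | c
  B -> T2 A | a
  T0 -> a
  T1 -> b
  T2 -> c

CYK table (by increasing span):
  cell(0,0) a: {B,T0}  orig:{B}
  cell(1,1) c: {A,T2}  orig:{A}
  cell(2,2) a: {B,T0}  orig:{B}
  cell(3,3) a: {B,T0}  orig:{B}
  cell(4,4) a: {B,T0}  orig:{B}
  cell(5,5) a: {B,T0}  orig:{B}
  cell(0,1) ac: ∅
  cell(1,2) ca: {A,S}
  cell(2,3) aa: {A,S}
  cell(3,4) aa: {A,S}
  cell(4,5) aa: {A,S}
  cell(0,2) aca: ∅
  cell(1,3) caa: {A,B,S}
  cell(2,4) aaa: {A,S}
  cell(3,5) aaa: {A,S}
  cell(0,3) acaa: {A,S}
  cell(1,4) caaa: {A,B,S}
  cell(2,5) aaaa: {A,S}
  cell(0,4) acaaa: {A,S}
  cell(1,5) caaaa: {A,B,S}
  cell(0,5) acaaaa: {A,S}

S ∈ T[0,5] ⇒ YES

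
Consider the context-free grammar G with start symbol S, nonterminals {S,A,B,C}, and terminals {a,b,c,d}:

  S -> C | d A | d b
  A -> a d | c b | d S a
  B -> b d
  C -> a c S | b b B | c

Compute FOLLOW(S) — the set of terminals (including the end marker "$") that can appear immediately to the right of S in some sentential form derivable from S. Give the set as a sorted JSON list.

FIRST iteration:
pass 1:
  A via A→a d: +{a}
  A via A→c b: +{c}
  A via A→d S a: +{d}
  B via B→b d: +{b}
  C via C→a c S: +{a}
  C via C→b b B: +{b}
  C via C→c: +{c}
  S via S→C: +{a,b,c}
  S via S→d A: +{d}
  S: {a,b,c,d}  A: {a,c,d}  B: {b}  C: {a,b,c}
pass 2: — fixpoint
  S: {a,b,c,d}  A: {a,c,d}  B: {b}  C: {a,b,c}

Compute FOLLOW by fixpoint:
seed FOLLOW(S) with $
iter 1:
  A→d S a: FOLLOW(S) ⊇ FIRST(a) = {a}; new: +{a}
  S→C: FOLLOW(C) ⊇ FOLLOW(S) ⊇ {$,a}; new: +{$,a}
  S→d A: FOLLOW(A) ⊇ FOLLOW(S) ⊇ {$,a}; new: +{$,a}
  S: {$,a}  A: {$,a}  B: {}  C: {$,a}
iter 2:
  C→b b B: FOLLOW(B) ⊇ FOLLOW(C) ⊇ {$,a}; new: +{$,a}
  S: {$,a}  A: {$,a}  B: {$,a}  C: {$,a}
iter 3: (stable)
  S: {$,a}  A: {$,a}  B: {$,a}  C: {$,a}

FOLLOW(S) = ["$", "a"]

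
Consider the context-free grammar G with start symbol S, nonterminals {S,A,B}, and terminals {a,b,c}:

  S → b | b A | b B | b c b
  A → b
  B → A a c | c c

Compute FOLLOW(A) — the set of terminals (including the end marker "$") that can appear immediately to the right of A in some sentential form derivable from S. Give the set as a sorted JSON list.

FIRST sets, iterate to fixpoint:
[1]
  A via A→b: +{b}
  B via B→A a c: +{b}
  B via B→c c: +{c}
  S via S→b: +{b}
  FIRST(S)={b}  FIRST(A)={b}  FIRST(B)={b,c}
[2] — fixpoint
  FIRST(S)={b}  FIRST(A)={b}  FIRST(B)={b,c}

Compute FOLLOW by fixpoint:
initialize: $ ∈ FOLLOW(S)
iter 1:
  B→A a c: FOLLOW(A) ⊇ FIRST(a) = {a}; new: +{a}
  S→b A: FOLLOW(A) ⊇ FOLLOW(S) ⊇ {$}; new: +{$}
  S→b B: FOLLOW(B) ⊇ FOLLOW(S) ⊇ {$}; new: +{$}
  FOLLOW[S]={$}  FOLLOW[A]={$,a}  FOLLOW[B]={$}
iter 2: (stable)
  FOLLOW[S]={$}  FOLLOW[A]={$,a}  FOLLOW[B]={$}

FOLLOW(A) = ["$", "a"]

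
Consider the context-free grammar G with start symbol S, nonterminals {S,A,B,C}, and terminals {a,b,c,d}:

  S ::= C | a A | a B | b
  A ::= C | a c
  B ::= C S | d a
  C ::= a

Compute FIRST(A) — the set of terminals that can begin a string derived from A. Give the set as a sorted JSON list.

FIRST iteration:
pass 1:
  A via A→a c: +{a}
  B via B→d a: +{d}
  C via C→a: +{a}
  S via S→C: +{a}
  S via S→b: +{b}
  FIRST[S]={a,b}  FIRST[A]={a}  FIRST[B]={d}  FIRST[C]={a}
pass 2:
  B via B→C S: +{a}
  FIRST[S]={a,b}  FIRST[A]={a}  FIRST[B]={a,d}  FIRST[C]={a}
pass 3: (stable)
  FIRST[S]={a,b}  FIRST[A]={a}  FIRST[B]={a,d}  FIRST[C]={a}

FIRST(A) = ["a"]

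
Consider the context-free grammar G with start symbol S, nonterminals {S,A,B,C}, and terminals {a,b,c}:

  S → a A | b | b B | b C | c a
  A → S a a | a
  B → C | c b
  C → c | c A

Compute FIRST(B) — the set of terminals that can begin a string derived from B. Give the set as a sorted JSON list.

FIRST iteration:
iter 1:
  A via A→a: +{a}
  B via B→c b: +{c}
  C via C→c: +{c}
  S via S→a A: +{a}
  S via S→b: +{b}
  S via S→c a: +{c}
  FIRST[S]={a,b,c}  FIRST[A]={a}  FIRST[B]={c}  FIRST[C]={c}
iter 2:
  A via A→S a a: +{b,c}
  FIRST[S]={a,b,c}  FIRST[A]={a,b,c}  FIRST[B]={c}  FIRST[C]={c}
iter 3: (no change)
  FIRST[S]={a,b,c}  FIRST[A]={a,b,c}  FIRST[B]={c}  FIRST[C]={c}

FIRST(B) = ["c"]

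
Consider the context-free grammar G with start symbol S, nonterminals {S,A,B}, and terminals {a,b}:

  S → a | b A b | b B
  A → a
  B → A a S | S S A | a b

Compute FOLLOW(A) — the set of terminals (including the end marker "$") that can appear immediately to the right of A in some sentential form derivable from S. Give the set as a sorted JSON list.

Compute FIRST by fixpoint:
pass 1:
  A via A→a: +{a}
  B via B→A a S: +{a}
  S via S→a: +{a}
  S via S→b A b: +{b}
  S: {a,b}  A: {a}  B: {a}
pass 2:
  B via B→S S A: +{b}
  S: {a,b}  A: {a}  B: {a,b}
pass 3: — fixpoint
  S: {a,b}  A: {a}  B: {a,b}

FOLLOW sets:
seed FOLLOW(S) with $
iter 1:
  B→A a S: FOLLOW(A) ⊇ FIRST(a) = {a}; new: +{a}
  B→S S A: FOLLOW(S) ⊇ FIRST(S) = {a,b}; new: +{a,b}
  S→b A b: FOLLOW(A) ⊇ FIRST(b) = {b}; new: +{b}
  S→b B: FOLLOW(B) ⊇ FOLLOW(S) ⊇ {$,a,b}; new: +{$,a,b}
  FOLLOW[S]={$,a,b}  FOLLOW[A]={a,b}  FOLLOW[B]={$,a,b}
iter 2:
  B→S S A: FOLLOW(A) ⊇ FOLLOW(B) ⊇ {$,a,b}; new: +{$}
  FOLLOW[S]={$,a,b}  FOLLOW[A]={$,a,b}  FOLLOW[B]={$,a,b}
iter 3: — fixpoint
  FOLLOW[S]={$,a,b}  FOLLOW[A]={$,a,b}  FOLLOW[B]={$,a,b}

FOLLOW(A) = ["$", "a", "b"]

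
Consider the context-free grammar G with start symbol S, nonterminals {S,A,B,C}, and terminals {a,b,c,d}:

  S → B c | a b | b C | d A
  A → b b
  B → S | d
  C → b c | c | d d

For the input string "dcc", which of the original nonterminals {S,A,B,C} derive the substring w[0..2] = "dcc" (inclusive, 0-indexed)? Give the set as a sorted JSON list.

Convert to CNF:
  S -> B T1 | T0 C | T2 T0 | T3 A
  A -> T0 T0
  B -> B T1 | T0 C | T2 T0 | T3 A | d
  C -> T0 T1 | T3 T3 | c
  T0 -> b
  T1 -> c
  T2 -> a
  T3 -> d

CYK fill — only the sub-triangle for w[0..2]:
  T[0,0] 'd' = {B,T3}  orig:{B}
  T[1,1] 'c' = {C,T1}  orig:{C}
  T[2,2] 'c' = {C,T1}  orig:{C}
  T[0,1] 'dc' = {B,S}
  T[1,2] 'cc' = ∅
  T[0,2] 'dcc' = {B,S}

Original NTs in T[0,2] deriving "dcc": ["B", "S"]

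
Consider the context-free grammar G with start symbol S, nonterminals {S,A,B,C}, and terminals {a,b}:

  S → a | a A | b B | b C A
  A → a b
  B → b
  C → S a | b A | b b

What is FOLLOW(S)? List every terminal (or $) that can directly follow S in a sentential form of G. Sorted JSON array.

FIRST sets, iterate to fixpoint:
iter 1:
  A via A→a b: +{a}
  B via B→b: +{b}
  C via C→b A: +{b}
  S via S→a: +{a}
  S via S→b B: +{b}
  S: {a,b}  A: {a}  B: {b}  C: {b}
iter 2:
  C via C→S a: +{a}
  S: {a,b}  A: {a}  B: {b}  C: {a,b}
iter 3: done
  S: {a,b}  A: {a}  B: {b}  C: {a,b}

FOLLOW sets:
seed FOLLOW(S) with $
round 1:
  C→S a: FOLLOW(S) ⊇ FIRST(a) = {a}; new: +{a}
  S→a A: FOLLOW(A) ⊇ FOLLOW(S) ⊇ {$,a}; new: +{$,a}
  S→b B: FOLLOW(B) ⊇ FOLLOW(S) ⊇ {$,a}; new: +{$,a}
  S→b C A: FOLLOW(C) ⊇ FIRST(A) = {a}; new: +{a}
  FOLLOW(S)={$,a}  FOLLOW(A)={$,a}  FOLLOW(B)={$,a}  FOLLOW(C)={a}
round 2: done
  FOLLOW(S)={$,a}  FOLLOW(A)={$,a}  FOLLOW(B)={$,a}  FOLLOW(C)={a}

FOLLOW(S) = ["$", "a"]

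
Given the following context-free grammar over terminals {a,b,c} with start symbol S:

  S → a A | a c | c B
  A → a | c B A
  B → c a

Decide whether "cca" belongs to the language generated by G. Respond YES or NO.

CNF form of G:
  S -> T0 B | T1 A | T1 T0
  A -> T0 X2 | a
  B -> T0 T1
  T0 -> c
  T1 -> a
  X2 -> B A

CYK table (by increasing span):
  cell(0,0) c: {T0}  orig:{}
  cell(1,1) c: {T0}  orig:{}
  cell(2,2) a: {A,T1}  orig:{A}
  cell(0,1) cc: ∅
  cell(1,2) ca: {B}
  cell(0,2) cca: {S}

S ∈ T[0,2] ⇒ YES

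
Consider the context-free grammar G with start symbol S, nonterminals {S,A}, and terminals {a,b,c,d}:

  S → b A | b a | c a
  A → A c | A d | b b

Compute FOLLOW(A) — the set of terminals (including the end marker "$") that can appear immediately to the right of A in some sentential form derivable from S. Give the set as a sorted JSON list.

FIRST iteration:
pass 1:
  A via A→b b: +{b}
  S via S→b A: +{b}
  S via S→c a: +{c}
  FIRST[S]={b,c}  FIRST[A]={b}
pass 2: done
  FIRST[S]={b,c}  FIRST[A]={b}

FOLLOW iteration:
FOLLOW(S) := {$}
pass 1:
  A→A c: FOLLOW(A) ⊇ FIRST(c) = {c}; new: +{c}
  A→A d: FOLLOW(A) ⊇ FIRST(d) = {d}; new: +{d}
  S→b A: FOLLOW(A) ⊇ FOLLOW(S) ⊇ {$}; new: +{$}
  S: {$}  A: {$,c,d}
pass 2: — fixpoint
  S: {$}  A: {$,c,d}

FOLLOW(A) = ["$", "c", "d"]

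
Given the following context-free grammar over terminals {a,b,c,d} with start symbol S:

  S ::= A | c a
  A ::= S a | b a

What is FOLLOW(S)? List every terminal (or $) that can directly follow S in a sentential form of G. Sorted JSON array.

FIRST iteration:
round 1:
  A via A→b a: +{b}
  S via S→A: +{b}
  S via S→c a: +{c}
  FIRST[S]={b,c}  FIRST[A]={b}
round 2:
  A via A→S a: +{c}
  FIRST[S]={b,c}  FIRST[A]={b,c}
round 3: (stable)
  FIRST[S]={b,c}  FIRST[A]={b,c}

FOLLOW sets:
FOLLOW(S) := {$}
round 1:
  A→S a: FOLLOW(S) ⊇ FIRST(a) = {a}; new: +{a}
  S→A: FOLLOW(A) ⊇ FOLLOW(S) ⊇ {$,a}; new: +{$,a}
  S: {$,a}  A: {$,a}
round 2: done
  S: {$,a}  A: {$,a}

FOLLOW(S) = ["$", "a"]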